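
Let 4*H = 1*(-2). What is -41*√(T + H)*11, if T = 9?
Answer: -451*√34/2 ≈ -1314.9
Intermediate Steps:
H = -½ (H = (1*(-2))/4 = (¼)*(-2) = -½ ≈ -0.50000)
-41*√(T + H)*11 = -41*√(9 - ½)*11 = -41*√34/2*11 = -451*√34/2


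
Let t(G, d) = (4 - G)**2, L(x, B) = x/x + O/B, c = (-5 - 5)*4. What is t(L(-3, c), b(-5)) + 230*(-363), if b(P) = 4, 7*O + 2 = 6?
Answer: -409056479/4900 ≈ -83481.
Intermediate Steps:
O = 4/7 (O = -2/7 + (1/7)*6 = -2/7 + 6/7 = 4/7 ≈ 0.57143)
c = -40 (c = -10*4 = -40)
L(x, B) = 1 + 4/(7*B) (L(x, B) = x/x + 4/(7*B) = 1 + 4/(7*B))
t(L(-3, c), b(-5)) + 230*(-363) = (-4 + (4/7 - 40)/(-40))**2 + 230*(-363) = (-4 - 1/40*(-276/7))**2 - 83490 = (-4 + 69/70)**2 - 83490 = (-211/70)**2 - 83490 = 44521/4900 - 83490 = -409056479/4900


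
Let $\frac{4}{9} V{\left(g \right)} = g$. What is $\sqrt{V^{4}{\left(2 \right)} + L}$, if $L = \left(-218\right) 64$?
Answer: $\frac{i \sqrt{216671}}{4} \approx 116.37 i$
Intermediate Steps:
$V{\left(g \right)} = \frac{9 g}{4}$
$L = -13952$
$\sqrt{V^{4}{\left(2 \right)} + L} = \sqrt{\left(\frac{9}{4} \cdot 2\right)^{4} - 13952} = \sqrt{\left(\frac{9}{2}\right)^{4} - 13952} = \sqrt{\frac{6561}{16} - 13952} = \sqrt{- \frac{216671}{16}} = \frac{i \sqrt{216671}}{4}$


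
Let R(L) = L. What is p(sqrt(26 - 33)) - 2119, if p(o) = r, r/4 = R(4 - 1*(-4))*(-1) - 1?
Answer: -2155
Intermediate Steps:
r = -36 (r = 4*((4 - 1*(-4))*(-1) - 1) = 4*((4 + 4)*(-1) - 1) = 4*(8*(-1) - 1) = 4*(-8 - 1) = 4*(-9) = -36)
p(o) = -36
p(sqrt(26 - 33)) - 2119 = -36 - 2119 = -2155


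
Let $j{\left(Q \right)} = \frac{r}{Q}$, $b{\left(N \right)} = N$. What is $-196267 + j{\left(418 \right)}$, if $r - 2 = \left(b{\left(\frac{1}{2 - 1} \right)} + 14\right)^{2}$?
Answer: $- \frac{82039379}{418} \approx -1.9627 \cdot 10^{5}$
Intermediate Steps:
$r = 227$ ($r = 2 + \left(\frac{1}{2 - 1} + 14\right)^{2} = 2 + \left(1^{-1} + 14\right)^{2} = 2 + \left(1 + 14\right)^{2} = 2 + 15^{2} = 2 + 225 = 227$)
$j{\left(Q \right)} = \frac{227}{Q}$
$-196267 + j{\left(418 \right)} = -196267 + \frac{227}{418} = - \frac{82039379}{418}$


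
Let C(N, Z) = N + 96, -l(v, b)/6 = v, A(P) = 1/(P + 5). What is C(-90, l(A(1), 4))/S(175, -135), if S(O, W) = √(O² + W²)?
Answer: 3*√1954/4885 ≈ 0.027147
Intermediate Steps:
A(P) = 1/(5 + P)
l(v, b) = -6*v
C(N, Z) = 96 + N
C(-90, l(A(1), 4))/S(175, -135) = (96 - 90)/(√(175² + (-135)²)) = 6/(√(30625 + 18225)) = 6/(√48850) = 6/((5*√1954)) = 6*(√1954/9770) = 3*√1954/4885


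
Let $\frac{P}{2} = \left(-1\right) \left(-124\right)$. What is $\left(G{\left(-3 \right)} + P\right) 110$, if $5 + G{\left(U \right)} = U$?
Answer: $26400$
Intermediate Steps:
$P = 248$ ($P = 2 \left(\left(-1\right) \left(-124\right)\right) = 2 \cdot 124 = 248$)
$G{\left(U \right)} = -5 + U$
$\left(G{\left(-3 \right)} + P\right) 110 = \left(\left(-5 - 3\right) + 248\right) 110 = \left(-8 + 248\right) 110 = 240 \cdot 110 = 26400$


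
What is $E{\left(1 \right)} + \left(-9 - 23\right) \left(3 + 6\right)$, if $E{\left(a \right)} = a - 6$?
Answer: $-293$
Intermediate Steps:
$E{\left(a \right)} = -6 + a$
$E{\left(1 \right)} + \left(-9 - 23\right) \left(3 + 6\right) = \left(-6 + 1\right) + \left(-9 - 23\right) \left(3 + 6\right) = -5 + \left(-9 - 23\right) 9 = -5 - 288 = -293$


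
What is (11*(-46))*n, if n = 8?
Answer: -4048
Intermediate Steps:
(11*(-46))*n = (11*(-46))*8 = -506*8 = -4048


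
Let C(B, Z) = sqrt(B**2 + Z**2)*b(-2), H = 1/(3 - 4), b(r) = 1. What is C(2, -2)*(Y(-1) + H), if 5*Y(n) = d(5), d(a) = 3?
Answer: -4*sqrt(2)/5 ≈ -1.1314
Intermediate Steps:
Y(n) = 3/5 (Y(n) = (1/5)*3 = 3/5)
H = -1 (H = 1/(-1) = -1)
C(B, Z) = sqrt(B**2 + Z**2) (C(B, Z) = sqrt(B**2 + Z**2)*1 = sqrt(B**2 + Z**2))
C(2, -2)*(Y(-1) + H) = sqrt(2**2 + (-2)**2)*(3/5 - 1) = sqrt(4 + 4)*(-2/5) = sqrt(8)*(-2/5) = (2*sqrt(2))*(-2/5) = -4*sqrt(2)/5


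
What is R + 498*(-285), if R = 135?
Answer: -141795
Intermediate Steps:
R + 498*(-285) = 135 + 498*(-285) = 135 - 141930 = -141795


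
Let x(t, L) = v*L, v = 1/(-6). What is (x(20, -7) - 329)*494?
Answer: -485849/3 ≈ -1.6195e+5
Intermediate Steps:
v = -⅙ ≈ -0.16667
x(t, L) = -L/6
(x(20, -7) - 329)*494 = (-⅙*(-7) - 329)*494 = (7/6 - 329)*494 = -1967/6*494 = -485849/3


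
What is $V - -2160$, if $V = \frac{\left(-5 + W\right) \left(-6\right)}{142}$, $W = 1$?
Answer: $\frac{153372}{71} \approx 2160.2$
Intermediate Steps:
$V = \frac{12}{71}$ ($V = \frac{\left(-5 + 1\right) \left(-6\right)}{142} = \left(-4\right) \left(-6\right) \frac{1}{142} = 24 \cdot \frac{1}{142} = \frac{12}{71} \approx 0.16901$)
$V - -2160 = \frac{12}{71} - -2160 = \frac{12}{71} + 2160 = \frac{153372}{71}$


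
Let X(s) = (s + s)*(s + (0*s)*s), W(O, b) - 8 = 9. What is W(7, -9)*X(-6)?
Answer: 1224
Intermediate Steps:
W(O, b) = 17 (W(O, b) = 8 + 9 = 17)
X(s) = 2*s**2 (X(s) = (2*s)*(s + 0*s) = (2*s)*(s + 0) = (2*s)*s = 2*s**2)
W(7, -9)*X(-6) = 17*(2*(-6)**2) = 17*(2*36) = 17*72 = 1224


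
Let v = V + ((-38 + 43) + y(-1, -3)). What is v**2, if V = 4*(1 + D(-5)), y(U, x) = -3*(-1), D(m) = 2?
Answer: 400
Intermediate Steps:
y(U, x) = 3
V = 12 (V = 4*(1 + 2) = 4*3 = 12)
v = 20 (v = 12 + ((-38 + 43) + 3) = 12 + (5 + 3) = 12 + 8 = 20)
v**2 = 20**2 = 400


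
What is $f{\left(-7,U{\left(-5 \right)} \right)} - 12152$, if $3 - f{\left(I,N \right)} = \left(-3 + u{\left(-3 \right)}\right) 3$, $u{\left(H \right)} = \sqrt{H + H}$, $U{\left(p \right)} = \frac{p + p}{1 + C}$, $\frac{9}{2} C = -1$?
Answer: $-12140 - 3 i \sqrt{6} \approx -12140.0 - 7.3485 i$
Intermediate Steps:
$C = - \frac{2}{9}$ ($C = \frac{2}{9} \left(-1\right) = - \frac{2}{9} \approx -0.22222$)
$U{\left(p \right)} = \frac{18 p}{7}$ ($U{\left(p \right)} = \frac{p + p}{1 - \frac{2}{9}} = \frac{2 p}{\frac{7}{9}} = 2 p \frac{9}{7} = \frac{18 p}{7}$)
$u{\left(H \right)} = \sqrt{2} \sqrt{H}$ ($u{\left(H \right)} = \sqrt{2 H} = \sqrt{2} \sqrt{H}$)
$f{\left(I,N \right)} = 12 - 3 i \sqrt{6}$ ($f{\left(I,N \right)} = 3 - \left(-3 + \sqrt{2} \sqrt{-3}\right) 3 = 3 - \left(-3 + \sqrt{2} i \sqrt{3}\right) 3 = 3 - \left(-3 + i \sqrt{6}\right) 3 = 3 - \left(-9 + 3 i \sqrt{6}\right) = 3 + \left(9 - 3 i \sqrt{6}\right) = 12 - 3 i \sqrt{6}$)
$f{\left(-7,U{\left(-5 \right)} \right)} - 12152 = \left(12 - 3 i \sqrt{6}\right) - 12152 = -12140 - 3 i \sqrt{6}$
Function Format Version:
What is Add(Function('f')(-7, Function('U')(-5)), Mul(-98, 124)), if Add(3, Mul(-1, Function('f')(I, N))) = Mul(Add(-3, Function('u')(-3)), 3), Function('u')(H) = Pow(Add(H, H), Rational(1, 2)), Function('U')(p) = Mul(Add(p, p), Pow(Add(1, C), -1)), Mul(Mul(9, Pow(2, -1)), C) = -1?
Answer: Add(-12140, Mul(-3, I, Pow(6, Rational(1, 2)))) ≈ Add(-12140., Mul(-7.3485, I))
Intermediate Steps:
C = Rational(-2, 9) (C = Mul(Rational(2, 9), -1) = Rational(-2, 9) ≈ -0.22222)
Function('U')(p) = Mul(Rational(18, 7), p) (Function('U')(p) = Mul(Add(p, p), Pow(Add(1, Rational(-2, 9)), -1)) = Mul(Mul(2, p), Pow(Rational(7, 9), -1)) = Mul(Mul(2, p), Rational(9, 7)) = Mul(Rational(18, 7), p))
Function('u')(H) = Mul(Pow(2, Rational(1, 2)), Pow(H, Rational(1, 2))) (Function('u')(H) = Pow(Mul(2, H), Rational(1, 2)) = Mul(Pow(2, Rational(1, 2)), Pow(H, Rational(1, 2))))
Function('f')(I, N) = Add(12, Mul(-3, I, Pow(6, Rational(1, 2)))) (Function('f')(I, N) = Add(3, Mul(-1, Mul(Add(-3, Mul(Pow(2, Rational(1, 2)), Pow(-3, Rational(1, 2)))), 3))) = Add(3, Mul(-1, Mul(Add(-3, Mul(Pow(2, Rational(1, 2)), Mul(I, Pow(3, Rational(1, 2))))), 3))) = Add(3, Mul(-1, Mul(Add(-3, Mul(I, Pow(6, Rational(1, 2)))), 3))) = Add(3, Mul(-1, Add(-9, Mul(3, I, Pow(6, Rational(1, 2)))))) = Add(3, Add(9, Mul(-3, I, Pow(6, Rational(1, 2))))) = Add(12, Mul(-3, I, Pow(6, Rational(1, 2)))))
Add(Function('f')(-7, Function('U')(-5)), Mul(-98, 124)) = Add(Add(12, Mul(-3, I, Pow(6, Rational(1, 2)))), Mul(-98, 124)) = Add(Add(12, Mul(-3, I, Pow(6, Rational(1, 2)))), -12152) = Add(-12140, Mul(-3, I, Pow(6, Rational(1, 2))))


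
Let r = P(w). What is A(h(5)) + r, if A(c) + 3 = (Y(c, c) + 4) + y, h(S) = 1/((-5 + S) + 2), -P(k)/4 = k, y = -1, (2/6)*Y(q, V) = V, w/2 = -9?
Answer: 147/2 ≈ 73.500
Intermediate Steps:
w = -18 (w = 2*(-9) = -18)
Y(q, V) = 3*V
P(k) = -4*k
h(S) = 1/(-3 + S)
r = 72 (r = -4*(-18) = 72)
A(c) = 3*c (A(c) = -3 + ((3*c + 4) - 1) = -3 + ((4 + 3*c) - 1) = -3 + (3 + 3*c) = 3*c)
A(h(5)) + r = 3/(-3 + 5) + 72 = 3/2 + 72 = 147/2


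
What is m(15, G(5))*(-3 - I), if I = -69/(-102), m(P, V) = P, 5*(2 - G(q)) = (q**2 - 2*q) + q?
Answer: -1875/34 ≈ -55.147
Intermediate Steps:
G(q) = 2 - q**2/5 + q/5 (G(q) = 2 - ((q**2 - 2*q) + q)/5 = 2 - (q**2 - q)/5 = 2 + (-q**2/5 + q/5) = 2 - q**2/5 + q/5)
I = 23/34 (I = -69*(-1/102) = 23/34 ≈ 0.67647)
m(15, G(5))*(-3 - I) = 15*(-3 - 1*23/34) = 15*(-3 - 23/34) = 15*(-125/34) = -1875/34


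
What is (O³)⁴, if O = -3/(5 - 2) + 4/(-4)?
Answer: 4096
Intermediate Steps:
O = -2 (O = -3/(3*1) + 4*(-¼) = -3/3 - 1 = -3*⅓ - 1 = -1 - 1 = -2)
(O³)⁴ = ((-2)³)⁴ = (-8)⁴ = 4096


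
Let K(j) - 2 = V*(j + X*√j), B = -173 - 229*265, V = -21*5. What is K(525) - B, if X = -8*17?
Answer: 5735 + 71400*√21 ≈ 3.3293e+5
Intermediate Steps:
V = -105
X = -136
B = -60858 (B = -173 - 60685 = -60858)
K(j) = 2 - 105*j + 14280*√j (K(j) = 2 - 105*(j - 136*√j) = 2 + (-105*j + 14280*√j) = 2 - 105*j + 14280*√j)
K(525) - B = (2 - 105*525 + 14280*√525) - 1*(-60858) = (2 - 55125 + 14280*(5*√21)) + 60858 = (2 - 55125 + 71400*√21) + 60858 = (-55123 + 71400*√21) + 60858 = 5735 + 71400*√21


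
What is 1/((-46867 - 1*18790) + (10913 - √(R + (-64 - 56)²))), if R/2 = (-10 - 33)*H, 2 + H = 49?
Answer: -27372/1498447589 + √10358/2996895178 ≈ -1.8233e-5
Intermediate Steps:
H = 47 (H = -2 + 49 = 47)
R = -4042 (R = 2*((-10 - 33)*47) = 2*(-43*47) = 2*(-2021) = -4042)
1/((-46867 - 1*18790) + (10913 - √(R + (-64 - 56)²))) = 1/((-46867 - 1*18790) + (10913 - √(-4042 + (-64 - 56)²))) = 1/((-46867 - 18790) + (10913 - √(-4042 + (-120)²))) = 1/(-65657 + (10913 - √(-4042 + 14400))) = 1/(-65657 + (10913 - √10358)) = 1/(-54744 - √10358)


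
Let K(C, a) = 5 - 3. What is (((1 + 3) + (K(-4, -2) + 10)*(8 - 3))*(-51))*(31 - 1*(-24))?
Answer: -179520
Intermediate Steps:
K(C, a) = 2
(((1 + 3) + (K(-4, -2) + 10)*(8 - 3))*(-51))*(31 - 1*(-24)) = (((1 + 3) + (2 + 10)*(8 - 3))*(-51))*(31 - 1*(-24)) = ((4 + 12*5)*(-51))*(31 + 24) = ((4 + 60)*(-51))*55 = (64*(-51))*55 = -3264*55 = -179520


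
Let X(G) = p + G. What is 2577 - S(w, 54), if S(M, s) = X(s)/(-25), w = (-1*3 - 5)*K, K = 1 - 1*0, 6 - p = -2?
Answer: 64487/25 ≈ 2579.5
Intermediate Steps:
p = 8 (p = 6 - 1*(-2) = 6 + 2 = 8)
K = 1 (K = 1 + 0 = 1)
X(G) = 8 + G
w = -8 (w = (-1*3 - 5)*1 = (-3 - 5)*1 = -8*1 = -8)
S(M, s) = -8/25 - s/25 (S(M, s) = (8 + s)/(-25) = (8 + s)*(-1/25) = -8/25 - s/25)
2577 - S(w, 54) = 2577 - (-8/25 - 1/25*54) = 2577 - (-8/25 - 54/25) = 2577 - 1*(-62/25) = 2577 + 62/25 = 64487/25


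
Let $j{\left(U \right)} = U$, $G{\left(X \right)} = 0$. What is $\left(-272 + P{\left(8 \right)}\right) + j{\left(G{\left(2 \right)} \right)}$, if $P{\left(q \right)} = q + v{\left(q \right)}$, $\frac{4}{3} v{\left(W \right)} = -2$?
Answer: $- \frac{531}{2} \approx -265.5$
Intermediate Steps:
$v{\left(W \right)} = - \frac{3}{2}$ ($v{\left(W \right)} = \frac{3}{4} \left(-2\right) = - \frac{3}{2}$)
$P{\left(q \right)} = - \frac{3}{2} + q$ ($P{\left(q \right)} = q - \frac{3}{2} = - \frac{3}{2} + q$)
$\left(-272 + P{\left(8 \right)}\right) + j{\left(G{\left(2 \right)} \right)} = \left(-272 + \left(- \frac{3}{2} + 8\right)\right) + 0 = \left(-272 + \frac{13}{2}\right) + 0 = - \frac{531}{2} + 0 = - \frac{531}{2}$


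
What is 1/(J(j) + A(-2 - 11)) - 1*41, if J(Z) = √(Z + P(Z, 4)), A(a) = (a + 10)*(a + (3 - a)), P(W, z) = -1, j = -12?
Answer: -3863/94 - I*√13/94 ≈ -41.096 - 0.038357*I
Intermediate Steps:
A(a) = 30 + 3*a (A(a) = (10 + a)*3 = 30 + 3*a)
J(Z) = √(-1 + Z) (J(Z) = √(Z - 1) = √(-1 + Z))
1/(J(j) + A(-2 - 11)) - 1*41 = 1/(√(-1 - 12) + (30 + 3*(-2 - 11))) - 1*41 = 1/(√(-13) + (30 + 3*(-13))) - 41 = 1/(I*√13 + (30 - 39)) - 41 = 1/(I*√13 - 9) - 41 = 1/(-9 + I*√13) - 41 = -41 + 1/(-9 + I*√13)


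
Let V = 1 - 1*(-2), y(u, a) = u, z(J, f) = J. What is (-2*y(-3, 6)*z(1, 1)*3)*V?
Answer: 54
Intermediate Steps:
V = 3 (V = 1 + 2 = 3)
(-2*y(-3, 6)*z(1, 1)*3)*V = -2*(-3*1)*3*3 = -(-6)*3*3 = -2*(-9)*3 = 18*3 = 54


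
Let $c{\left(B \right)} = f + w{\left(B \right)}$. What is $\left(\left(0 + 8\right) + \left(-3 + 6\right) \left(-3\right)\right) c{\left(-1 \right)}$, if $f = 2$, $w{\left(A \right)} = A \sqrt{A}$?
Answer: $-2 + i \approx -2.0 + 1.0 i$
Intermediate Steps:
$w{\left(A \right)} = A^{\frac{3}{2}}$
$c{\left(B \right)} = 2 + B^{\frac{3}{2}}$
$\left(\left(0 + 8\right) + \left(-3 + 6\right) \left(-3\right)\right) c{\left(-1 \right)} = \left(\left(0 + 8\right) + \left(-3 + 6\right) \left(-3\right)\right) \left(2 + \left(-1\right)^{\frac{3}{2}}\right) = \left(8 + 3 \left(-3\right)\right) \left(2 - i\right) = \left(8 - 9\right) \left(2 - i\right) = - (2 - i) = -2 + i$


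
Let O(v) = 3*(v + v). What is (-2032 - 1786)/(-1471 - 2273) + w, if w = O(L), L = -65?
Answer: -728171/1872 ≈ -388.98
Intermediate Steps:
O(v) = 6*v (O(v) = 3*(2*v) = 6*v)
w = -390 (w = 6*(-65) = -390)
(-2032 - 1786)/(-1471 - 2273) + w = (-2032 - 1786)/(-1471 - 2273) - 390 = -3818/(-3744) - 390 = -3818*(-1/3744) - 390 = 1909/1872 - 390 = -728171/1872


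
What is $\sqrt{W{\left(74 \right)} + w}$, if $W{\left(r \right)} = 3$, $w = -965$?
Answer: $i \sqrt{962} \approx 31.016 i$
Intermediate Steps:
$\sqrt{W{\left(74 \right)} + w} = \sqrt{3 - 965} = \sqrt{-962} = i \sqrt{962}$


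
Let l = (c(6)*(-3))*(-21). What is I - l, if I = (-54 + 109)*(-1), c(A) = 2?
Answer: -181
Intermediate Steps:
I = -55 (I = 55*(-1) = -55)
l = 126 (l = (2*(-3))*(-21) = -6*(-21) = 126)
I - l = -55 - 1*126 = -55 - 126 = -181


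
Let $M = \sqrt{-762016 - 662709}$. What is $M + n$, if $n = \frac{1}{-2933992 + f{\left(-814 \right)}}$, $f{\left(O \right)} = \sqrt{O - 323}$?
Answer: $\frac{- i - 14669960 \sqrt{56989} + 5 i \sqrt{64796493}}{\sqrt{1137} + 2933992 i} \approx -3.4083 \cdot 10^{-7} + 1193.6 i$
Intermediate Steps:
$f{\left(O \right)} = \sqrt{-323 + O}$
$n = \frac{1}{-2933992 + i \sqrt{1137}}$ ($n = \frac{1}{-2933992 + \sqrt{-323 - 814}} = \frac{1}{-2933992 + \sqrt{-1137}} = \frac{1}{-2933992 + i \sqrt{1137}} \approx -3.4083 \cdot 10^{-7} - 4.0 \cdot 10^{-12} i$)
$M = 5 i \sqrt{56989}$ ($M = \sqrt{-762016 - 662709} = \sqrt{-1424725} = 5 i \sqrt{56989} \approx 1193.6 i$)
$M + n = 5 i \sqrt{56989} - \left(\frac{2933992}{8608309057201} + \frac{i \sqrt{1137}}{8608309057201}\right) = - \frac{2933992}{8608309057201} + 5 i \sqrt{56989} - \frac{i \sqrt{1137}}{8608309057201}$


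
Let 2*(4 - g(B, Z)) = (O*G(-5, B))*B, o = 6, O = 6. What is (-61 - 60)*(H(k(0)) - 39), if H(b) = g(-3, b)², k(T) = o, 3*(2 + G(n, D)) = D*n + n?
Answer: -26257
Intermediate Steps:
G(n, D) = -2 + n/3 + D*n/3 (G(n, D) = -2 + (D*n + n)/3 = -2 + (n + D*n)/3 = -2 + (n/3 + D*n/3) = -2 + n/3 + D*n/3)
g(B, Z) = 4 - B*(-22 - 10*B)/2 (g(B, Z) = 4 - 6*(-2 + (⅓)*(-5) + (⅓)*B*(-5))*B/2 = 4 - 6*(-2 - 5/3 - 5*B/3)*B/2 = 4 - 6*(-11/3 - 5*B/3)*B/2 = 4 - (-22 - 10*B)*B/2 = 4 - B*(-22 - 10*B)/2)
k(T) = 6
H(b) = 256 (H(b) = (4 - 3*(11 + 5*(-3)))² = (4 - 3*(11 - 15))² = (4 - 3*(-4))² = (4 + 12)² = 16² = 256)
(-61 - 60)*(H(k(0)) - 39) = (-61 - 60)*(256 - 39) = -121*217 = -26257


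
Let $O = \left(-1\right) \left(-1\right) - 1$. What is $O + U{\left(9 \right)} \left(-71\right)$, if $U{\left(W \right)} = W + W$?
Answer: $-1278$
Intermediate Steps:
$O = 0$ ($O = 1 - 1 = 0$)
$U{\left(W \right)} = 2 W$
$O + U{\left(9 \right)} \left(-71\right) = 0 + 2 \cdot 9 \left(-71\right) = 0 + 18 \left(-71\right) = 0 - 1278 = -1278$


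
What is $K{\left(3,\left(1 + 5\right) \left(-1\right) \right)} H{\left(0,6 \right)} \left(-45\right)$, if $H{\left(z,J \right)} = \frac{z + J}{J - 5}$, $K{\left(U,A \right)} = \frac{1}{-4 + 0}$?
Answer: $\frac{135}{2} \approx 67.5$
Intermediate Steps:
$K{\left(U,A \right)} = - \frac{1}{4}$ ($K{\left(U,A \right)} = \frac{1}{-4} = - \frac{1}{4}$)
$H{\left(z,J \right)} = \frac{J + z}{-5 + J}$
$K{\left(3,\left(1 + 5\right) \left(-1\right) \right)} H{\left(0,6 \right)} \left(-45\right) = - \frac{\frac{1}{-5 + 6} \left(6 + 0\right)}{4} \left(-45\right) = - \frac{1^{-1} \cdot 6}{4} \left(-45\right) = - \frac{1 \cdot 6}{4} \left(-45\right) = \left(- \frac{1}{4}\right) 6 \left(-45\right) = \left(- \frac{3}{2}\right) \left(-45\right) = \frac{135}{2}$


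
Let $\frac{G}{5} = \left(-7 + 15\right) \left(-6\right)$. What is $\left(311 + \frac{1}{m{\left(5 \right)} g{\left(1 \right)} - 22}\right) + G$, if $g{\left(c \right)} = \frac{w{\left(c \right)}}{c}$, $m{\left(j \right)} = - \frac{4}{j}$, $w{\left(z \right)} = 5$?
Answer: $\frac{1845}{26} \approx 70.962$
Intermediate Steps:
$g{\left(c \right)} = \frac{5}{c}$
$G = -240$ ($G = 5 \left(-7 + 15\right) \left(-6\right) = 5 \cdot 8 \left(-6\right) = 5 \left(-48\right) = -240$)
$\left(311 + \frac{1}{m{\left(5 \right)} g{\left(1 \right)} - 22}\right) + G = \left(311 + \frac{1}{- \frac{4}{5} \cdot \frac{5}{1} - 22}\right) - 240 = \left(311 + \frac{1}{\left(-4\right) \frac{1}{5} \cdot 5 \cdot 1 - 22}\right) - 240 = \left(311 + \frac{1}{\left(- \frac{4}{5}\right) 5 - 22}\right) - 240 = \left(311 + \frac{1}{-4 - 22}\right) - 240 = \left(311 + \frac{1}{-26}\right) - 240 = \left(311 - \frac{1}{26}\right) - 240 = \frac{8085}{26} - 240 = \frac{1845}{26}$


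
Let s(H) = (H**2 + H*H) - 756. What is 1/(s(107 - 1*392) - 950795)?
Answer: -1/789101 ≈ -1.2673e-6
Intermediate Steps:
s(H) = -756 + 2*H**2 (s(H) = (H**2 + H**2) - 756 = 2*H**2 - 756 = -756 + 2*H**2)
1/(s(107 - 1*392) - 950795) = 1/((-756 + 2*(107 - 1*392)**2) - 950795) = 1/((-756 + 2*(107 - 392)**2) - 950795) = 1/((-756 + 2*(-285)**2) - 950795) = 1/((-756 + 2*81225) - 950795) = 1/((-756 + 162450) - 950795) = 1/(161694 - 950795) = 1/(-789101) = -1/789101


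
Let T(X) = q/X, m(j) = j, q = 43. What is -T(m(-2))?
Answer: 43/2 ≈ 21.500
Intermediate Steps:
T(X) = 43/X
-T(m(-2)) = -43/(-2) = -43*(-1)/2 = -1*(-43/2) = 43/2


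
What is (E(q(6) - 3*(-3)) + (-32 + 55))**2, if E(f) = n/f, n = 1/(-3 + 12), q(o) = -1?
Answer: 2745649/5184 ≈ 529.64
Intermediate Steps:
n = 1/9 ≈ 0.11111
E(f) = 1/(9*f)
(E(q(6) - 3*(-3)) + (-32 + 55))**2 = (1/(9*(-1 - 3*(-3))) + (-32 + 55))**2 = (1/(9*(-1 + 9)) + 23)**2 = ((1/9)/8 + 23)**2 = ((1/9)*(1/8) + 23)**2 = (1/72 + 23)**2 = (1657/72)**2 = 2745649/5184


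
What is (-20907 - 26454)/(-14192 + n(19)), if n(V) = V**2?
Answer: 47361/13831 ≈ 3.4243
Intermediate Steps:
(-20907 - 26454)/(-14192 + n(19)) = (-20907 - 26454)/(-14192 + 19**2) = -47361/(-14192 + 361) = -47361/(-13831) = -47361*(-1/13831) = 47361/13831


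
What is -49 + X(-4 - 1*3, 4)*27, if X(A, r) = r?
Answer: 59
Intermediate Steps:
-49 + X(-4 - 1*3, 4)*27 = -49 + 4*27 = -49 + 108 = 59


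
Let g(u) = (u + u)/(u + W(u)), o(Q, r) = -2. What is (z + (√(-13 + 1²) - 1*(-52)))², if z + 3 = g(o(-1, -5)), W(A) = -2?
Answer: 2488 + 200*I*√3 ≈ 2488.0 + 346.41*I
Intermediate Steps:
g(u) = 2*u/(-2 + u) (g(u) = (u + u)/(u - 2) = (2*u)/(-2 + u) = 2*u/(-2 + u))
z = -2 (z = -3 + 2*(-2)/(-2 - 2) = -3 + 2*(-2)/(-4) = -3 + 2*(-2)*(-¼) = -3 + 1 = -2)
(z + (√(-13 + 1²) - 1*(-52)))² = (-2 + (√(-13 + 1²) - 1*(-52)))² = (-2 + (√(-13 + 1) + 52))² = (-2 + (√(-12) + 52))² = (-2 + (2*I*√3 + 52))² = (-2 + (52 + 2*I*√3))² = (50 + 2*I*√3)²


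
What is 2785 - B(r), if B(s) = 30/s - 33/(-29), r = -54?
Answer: 726733/261 ≈ 2784.4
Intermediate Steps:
B(s) = 33/29 + 30/s (B(s) = 30/s - 33*(-1/29) = 30/s + 33/29 = 33/29 + 30/s)
2785 - B(r) = 2785 - (33/29 + 30/(-54)) = 2785 - (33/29 + 30*(-1/54)) = 2785 - (33/29 - 5/9) = 2785 - 1*152/261 = 2785 - 152/261 = 726733/261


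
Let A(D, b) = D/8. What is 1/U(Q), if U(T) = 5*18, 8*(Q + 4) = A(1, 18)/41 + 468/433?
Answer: 1/90 ≈ 0.011111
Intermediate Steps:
A(D, b) = D/8 (A(D, b) = D*(1/8) = D/8)
Q = -4390831/1136192 (Q = -4 + (((1/8)*1)/41 + 468/433)/8 = -4 + ((1/8)*(1/41) + 468*(1/433))/8 = -4 + (1/328 + 468/433)/8 = -4 + (1/8)*(153937/142024) = -4 + 153937/1136192 = -4390831/1136192 ≈ -3.8645)
U(T) = 90
1/U(Q) = 1/90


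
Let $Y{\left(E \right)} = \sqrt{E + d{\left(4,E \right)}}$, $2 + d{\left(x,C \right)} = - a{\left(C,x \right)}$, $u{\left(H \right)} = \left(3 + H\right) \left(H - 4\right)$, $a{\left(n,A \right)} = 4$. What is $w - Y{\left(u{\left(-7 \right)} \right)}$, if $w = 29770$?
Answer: $29770 - \sqrt{38} \approx 29764.0$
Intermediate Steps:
$u{\left(H \right)} = \left(-4 + H\right) \left(3 + H\right)$ ($u{\left(H \right)} = \left(3 + H\right) \left(-4 + H\right) = \left(-4 + H\right) \left(3 + H\right)$)
$d{\left(x,C \right)} = -6$ ($d{\left(x,C \right)} = -2 - 4 = -6$)
$Y{\left(E \right)} = \sqrt{-6 + E}$ ($Y{\left(E \right)} = \sqrt{E - 6} = \sqrt{-6 + E}$)
$w - Y{\left(u{\left(-7 \right)} \right)} = 29770 - \sqrt{-6 - \left(5 - 49\right)} = 29770 - \sqrt{-6 + \left(-12 + 49 + 7\right)} = 29770 - \sqrt{-6 + 44} = 29770 - \sqrt{38}$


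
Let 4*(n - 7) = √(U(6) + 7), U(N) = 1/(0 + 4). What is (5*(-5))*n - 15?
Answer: -190 - 25*√29/8 ≈ -206.83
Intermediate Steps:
U(N) = ¼ (U(N) = 1/4 = ¼)
n = 7 + √29/8 (n = 7 + √(¼ + 7)/4 = 7 + √(29/4)/4 = 7 + (√29/2)/4 = 7 + √29/8 ≈ 7.6731)
(5*(-5))*n - 15 = (5*(-5))*(7 + √29/8) - 15 = -25*(7 + √29/8) - 15 = (-175 - 25*√29/8) - 15 = -190 - 25*√29/8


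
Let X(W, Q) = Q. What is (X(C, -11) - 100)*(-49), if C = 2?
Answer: 5439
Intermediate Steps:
(X(C, -11) - 100)*(-49) = (-11 - 100)*(-49) = -111*(-49) = 5439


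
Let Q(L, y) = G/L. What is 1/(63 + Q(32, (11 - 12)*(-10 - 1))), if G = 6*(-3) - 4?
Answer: 16/997 ≈ 0.016048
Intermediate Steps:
G = -22 (G = -18 - 4 = -22)
Q(L, y) = -22/L
1/(63 + Q(32, (11 - 12)*(-10 - 1))) = 1/(63 - 22/32) = 1/(63 - 22*1/32) = 1/(63 - 11/16) = 1/(997/16) = 16/997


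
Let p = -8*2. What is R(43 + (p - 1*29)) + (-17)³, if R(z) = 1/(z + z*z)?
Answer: -9825/2 ≈ -4912.5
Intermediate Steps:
p = -16
R(z) = 1/(z + z²)
R(43 + (p - 1*29)) + (-17)³ = 1/((43 + (-16 - 1*29))*(1 + (43 + (-16 - 1*29)))) + (-17)³ = 1/((43 + (-16 - 29))*(1 + (43 + (-16 - 29)))) - 4913 = 1/((43 - 45)*(1 + (43 - 45))) - 4913 = 1/((-2)*(1 - 2)) - 4913 = -½/(-1) - 4913 = -½*(-1) - 4913 = ½ - 4913 = -9825/2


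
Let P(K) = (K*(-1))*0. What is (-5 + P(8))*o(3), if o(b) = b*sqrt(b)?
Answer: -15*sqrt(3) ≈ -25.981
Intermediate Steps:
o(b) = b**(3/2)
P(K) = 0 (P(K) = -K*0 = 0)
(-5 + P(8))*o(3) = (-5 + 0)*3**(3/2) = -15*sqrt(3)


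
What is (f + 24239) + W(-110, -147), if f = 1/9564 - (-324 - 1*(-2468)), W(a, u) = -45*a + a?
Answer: 257606341/9564 ≈ 26935.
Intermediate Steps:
W(a, u) = -44*a
f = -20505215/9564 (f = 1/9564 - (-324 + 2468) = 1/9564 - 1*2144 = 1/9564 - 2144 = -20505215/9564 ≈ -2144.0)
(f + 24239) + W(-110, -147) = (-20505215/9564 + 24239) - 44*(-110) = 211316581/9564 + 4840 = 257606341/9564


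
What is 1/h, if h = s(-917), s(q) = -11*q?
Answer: 1/10087 ≈ 9.9138e-5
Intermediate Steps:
h = 10087 (h = -11*(-917) = 10087)
1/h = 1/10087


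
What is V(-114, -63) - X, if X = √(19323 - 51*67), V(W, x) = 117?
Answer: 117 - √15906 ≈ -9.1190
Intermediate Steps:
X = √15906 (X = √(19323 - 3417) = √15906 ≈ 126.12)
V(-114, -63) - X = 117 - √15906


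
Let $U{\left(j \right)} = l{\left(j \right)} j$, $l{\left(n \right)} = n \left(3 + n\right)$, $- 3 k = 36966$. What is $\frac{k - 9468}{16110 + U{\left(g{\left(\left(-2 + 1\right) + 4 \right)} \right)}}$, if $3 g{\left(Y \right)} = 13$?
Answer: $- \frac{294165}{219344} \approx -1.3411$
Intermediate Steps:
$k = -12322$ ($k = \left(- \frac{1}{3}\right) 36966 = -12322$)
$g{\left(Y \right)} = \frac{13}{3}$ ($g{\left(Y \right)} = \frac{1}{3} \cdot 13 = \frac{13}{3}$)
$U{\left(j \right)} = j^{2} \left(3 + j\right)$ ($U{\left(j \right)} = j \left(3 + j\right) j = j^{2} \left(3 + j\right)$)
$\frac{k - 9468}{16110 + U{\left(g{\left(\left(-2 + 1\right) + 4 \right)} \right)}} = \frac{-12322 - 9468}{16110 + \left(\frac{13}{3}\right)^{2} \left(3 + \frac{13}{3}\right)} = - \frac{21790}{16110 + \frac{169}{9} \cdot \frac{22}{3}} = - \frac{21790}{16110 + \frac{3718}{27}} = - \frac{21790}{\frac{438688}{27}} = \left(-21790\right) \frac{27}{438688} = - \frac{294165}{219344}$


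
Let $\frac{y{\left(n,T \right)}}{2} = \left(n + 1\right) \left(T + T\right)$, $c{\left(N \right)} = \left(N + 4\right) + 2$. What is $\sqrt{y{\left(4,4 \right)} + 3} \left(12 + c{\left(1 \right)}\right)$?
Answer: $19 \sqrt{83} \approx 173.1$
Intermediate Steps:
$c{\left(N \right)} = 6 + N$ ($c{\left(N \right)} = \left(4 + N\right) + 2 = 6 + N$)
$y{\left(n,T \right)} = 4 T \left(1 + n\right)$ ($y{\left(n,T \right)} = 2 \left(n + 1\right) \left(T + T\right) = 2 \left(1 + n\right) 2 T = 2 \cdot 2 T \left(1 + n\right) = 4 T \left(1 + n\right)$)
$\sqrt{y{\left(4,4 \right)} + 3} \left(12 + c{\left(1 \right)}\right) = \sqrt{4 \cdot 4 \left(1 + 4\right) + 3} \left(12 + \left(6 + 1\right)\right) = \sqrt{4 \cdot 4 \cdot 5 + 3} \left(12 + 7\right) = \sqrt{80 + 3} \cdot 19 = \sqrt{83} \cdot 19 = 19 \sqrt{83}$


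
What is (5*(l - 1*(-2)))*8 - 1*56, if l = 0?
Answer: 24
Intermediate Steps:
(5*(l - 1*(-2)))*8 - 1*56 = (5*(0 - 1*(-2)))*8 - 1*56 = (5*(0 + 2))*8 - 56 = (5*2)*8 - 56 = 10*8 - 56 = 80 - 56 = 24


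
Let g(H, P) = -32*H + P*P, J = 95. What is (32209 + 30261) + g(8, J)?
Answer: 71239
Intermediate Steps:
g(H, P) = P² - 32*H (g(H, P) = -32*H + P² = P² - 32*H)
(32209 + 30261) + g(8, J) = (32209 + 30261) + (95² - 32*8) = 62470 + (9025 - 256) = 62470 + 8769 = 71239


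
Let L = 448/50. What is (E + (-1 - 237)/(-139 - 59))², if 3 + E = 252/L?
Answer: 434764201/627264 ≈ 693.11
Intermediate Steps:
L = 224/25 (L = 448*(1/50) = 224/25 ≈ 8.9600)
E = 201/8 (E = -3 + 252/(224/25) = -3 + 252*(25/224) = -3 + 225/8 = 201/8 ≈ 25.125)
(E + (-1 - 237)/(-139 - 59))² = (201/8 + (-1 - 237)/(-139 - 59))² = (201/8 - 238/(-198))² = (201/8 - 238*(-1/198))² = (201/8 + 119/99)² = (20851/792)² = 434764201/627264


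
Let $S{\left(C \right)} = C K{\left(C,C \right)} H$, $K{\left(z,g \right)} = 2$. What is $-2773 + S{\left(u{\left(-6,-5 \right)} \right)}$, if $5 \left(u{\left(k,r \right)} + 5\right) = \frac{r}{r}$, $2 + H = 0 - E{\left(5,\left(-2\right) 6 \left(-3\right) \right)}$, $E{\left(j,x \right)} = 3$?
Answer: $-2725$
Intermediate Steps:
$H = -5$ ($H = -2 + \left(0 - 3\right) = -2 - 3 = -5$)
$u{\left(k,r \right)} = - \frac{24}{5}$ ($u{\left(k,r \right)} = -5 + \frac{r \frac{1}{r}}{5} = -5 + \frac{1}{5} \cdot 1 = -5 + \frac{1}{5} = - \frac{24}{5}$)
$S{\left(C \right)} = - 10 C$ ($S{\left(C \right)} = C 2 \left(-5\right) = 2 C \left(-5\right) = - 10 C$)
$-2773 + S{\left(u{\left(-6,-5 \right)} \right)} = -2773 - -48 = -2773 + 48 = -2725$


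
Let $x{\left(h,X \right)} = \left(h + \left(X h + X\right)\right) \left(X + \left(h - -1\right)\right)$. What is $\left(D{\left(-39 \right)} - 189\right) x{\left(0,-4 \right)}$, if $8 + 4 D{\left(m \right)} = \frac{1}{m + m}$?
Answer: $- \frac{59593}{26} \approx -2292.0$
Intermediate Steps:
$D{\left(m \right)} = -2 + \frac{1}{8 m}$ ($D{\left(m \right)} = -2 + \frac{1}{4 \left(m + m\right)} = -2 + \frac{1}{4 \cdot 2 m} = -2 + \frac{\frac{1}{2} \frac{1}{m}}{4} = -2 + \frac{1}{8 m}$)
$x{\left(h,X \right)} = \left(1 + X + h\right) \left(X + h + X h\right)$ ($x{\left(h,X \right)} = \left(h + \left(X + X h\right)\right) \left(X + \left(h + 1\right)\right) = \left(X + h + X h\right) \left(X + \left(1 + h\right)\right) = \left(X + h + X h\right) \left(1 + X + h\right) = \left(1 + X + h\right) \left(X + h + X h\right)$)
$\left(D{\left(-39 \right)} - 189\right) x{\left(0,-4 \right)} = \left(\left(-2 + \frac{1}{8 \left(-39\right)}\right) - 189\right) \left(-4 + 0 + \left(-4\right)^{2} + 0^{2} - 4 \cdot 0^{2} + 0 \left(-4\right)^{2} + 3 \left(-4\right) 0\right) = \left(\left(-2 + \frac{1}{8} \left(- \frac{1}{39}\right)\right) - 189\right) \left(-4 + 0 + 16 + 0 - 0 + 0 \cdot 16 + 0\right) = \left(\left(-2 - \frac{1}{312}\right) - 189\right) \left(-4 + 0 + 16 + 0 + 0 + 0 + 0\right) = \left(- \frac{625}{312} - 189\right) 12 = \left(- \frac{59593}{312}\right) 12 = - \frac{59593}{26}$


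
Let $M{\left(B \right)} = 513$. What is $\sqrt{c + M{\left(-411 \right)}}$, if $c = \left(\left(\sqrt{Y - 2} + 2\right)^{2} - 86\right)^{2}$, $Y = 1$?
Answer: $\sqrt{7386 - 664 i} \approx 86.028 - 3.8592 i$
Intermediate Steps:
$c = \left(-86 + \left(2 + i\right)^{2}\right)^{2}$ ($c = \left(\left(\sqrt{1 - 2} + 2\right)^{2} - 86\right)^{2} = \left(\left(\sqrt{-1} + 2\right)^{2} - 86\right)^{2} = \left(\left(i + 2\right)^{2} - 86\right)^{2} = \left(\left(2 + i\right)^{2} - 86\right)^{2} = \left(-86 + \left(2 + i\right)^{2}\right)^{2} \approx 6873.0 - 664.0 i$)
$\sqrt{c + M{\left(-411 \right)}} = \sqrt{\left(6873 - 664 i\right) + 513} = \sqrt{7386 - 664 i}$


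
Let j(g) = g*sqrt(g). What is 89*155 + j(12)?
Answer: 13795 + 24*sqrt(3) ≈ 13837.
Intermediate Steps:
j(g) = g**(3/2)
89*155 + j(12) = 89*155 + 12**(3/2) = 13795 + 24*sqrt(3)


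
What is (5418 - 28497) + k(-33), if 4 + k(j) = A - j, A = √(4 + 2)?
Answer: -23050 + √6 ≈ -23048.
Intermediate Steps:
A = √6 ≈ 2.4495
k(j) = -4 + √6 - j (k(j) = -4 + (√6 - j) = -4 + √6 - j)
(5418 - 28497) + k(-33) = (5418 - 28497) + (-4 + √6 - 1*(-33)) = -23079 + (-4 + √6 + 33) = -23079 + (29 + √6) = -23050 + √6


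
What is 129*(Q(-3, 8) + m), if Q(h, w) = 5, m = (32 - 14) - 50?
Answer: -3483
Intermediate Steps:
m = -32 (m = 18 - 50 = -32)
129*(Q(-3, 8) + m) = 129*(5 - 32) = 129*(-27) = -3483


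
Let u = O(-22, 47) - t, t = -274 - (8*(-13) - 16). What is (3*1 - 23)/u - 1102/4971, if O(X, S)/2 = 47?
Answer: -93179/308202 ≈ -0.30233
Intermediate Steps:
O(X, S) = 94 (O(X, S) = 2*47 = 94)
t = -154 (t = -274 - (-104 - 16) = -274 - 1*(-120) = -274 + 120 = -154)
u = 248 (u = 94 - 1*(-154) = 94 + 154 = 248)
(3*1 - 23)/u - 1102/4971 = (3*1 - 23)/248 - 1102/4971 = (3 - 23)*(1/248) - 1102*1/4971 = -20*1/248 - 1102/4971 = -5/62 - 1102/4971 = -93179/308202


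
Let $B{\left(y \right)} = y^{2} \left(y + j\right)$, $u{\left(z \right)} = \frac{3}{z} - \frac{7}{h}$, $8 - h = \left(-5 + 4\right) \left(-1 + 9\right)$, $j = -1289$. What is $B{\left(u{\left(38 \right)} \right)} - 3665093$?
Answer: $- \frac{102973480281317}{28094464} \approx -3.6653 \cdot 10^{6}$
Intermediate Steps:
$h = 16$ ($h = 8 - \left(-5 + 4\right) \left(-1 + 9\right) = 8 - \left(-1\right) 8 = 8 - -8 = 8 + 8 = 16$)
$u{\left(z \right)} = - \frac{7}{16} + \frac{3}{z}$ ($u{\left(z \right)} = \frac{3}{z} - \frac{7}{16} = - \frac{7}{16} + \frac{3}{z}$)
$B{\left(y \right)} = y^{2} \left(-1289 + y\right)$ ($B{\left(y \right)} = y^{2} \left(y - 1289\right) = y^{2} \left(-1289 + y\right)$)
$B{\left(u{\left(38 \right)} \right)} - 3665093 = \left(- \frac{7}{16} + \frac{3}{38}\right)^{2} \left(-1289 - \left(\frac{7}{16} - \frac{3}{38}\right)\right) - 3665093 = \left(- \frac{7}{16} + 3 \cdot \frac{1}{38}\right)^{2} \left(-1289 + \left(- \frac{7}{16} + 3 \cdot \frac{1}{38}\right)\right) - 3665093 = \left(- \frac{7}{16} + \frac{3}{38}\right)^{2} \left(-1289 + \left(- \frac{7}{16} + \frac{3}{38}\right)\right) - 3665093 = \left(- \frac{109}{304}\right)^{2} \left(-1289 - \frac{109}{304}\right) - 3665093 = \frac{11881}{92416} \left(- \frac{391965}{304}\right) - 3665093 = - \frac{4656936165}{28094464} - 3665093 = - \frac{102973480281317}{28094464}$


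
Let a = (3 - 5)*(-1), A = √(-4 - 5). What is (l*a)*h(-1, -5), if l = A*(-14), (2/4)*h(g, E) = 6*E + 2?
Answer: 4704*I ≈ 4704.0*I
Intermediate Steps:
h(g, E) = 4 + 12*E (h(g, E) = 2*(6*E + 2) = 2*(2 + 6*E) = 4 + 12*E)
A = 3*I (A = √(-9) = 3*I ≈ 3.0*I)
l = -42*I (l = (3*I)*(-14) = -42*I ≈ -42.0*I)
a = 2 (a = -2*(-1) = 2)
(l*a)*h(-1, -5) = (-42*I*2)*(4 + 12*(-5)) = (-84*I)*(4 - 60) = -84*I*(-56) = 4704*I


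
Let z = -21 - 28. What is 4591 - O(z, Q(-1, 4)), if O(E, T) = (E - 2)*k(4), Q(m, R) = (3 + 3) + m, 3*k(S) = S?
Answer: 4659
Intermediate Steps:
k(S) = S/3
z = -49
Q(m, R) = 6 + m
O(E, T) = -8/3 + 4*E/3 (O(E, T) = (E - 2)*((⅓)*4) = (-2 + E)*(4/3) = -8/3 + 4*E/3)
4591 - O(z, Q(-1, 4)) = 4591 - (-8/3 + (4/3)*(-49)) = 4591 - (-8/3 - 196/3) = 4591 - 1*(-68) = 4591 + 68 = 4659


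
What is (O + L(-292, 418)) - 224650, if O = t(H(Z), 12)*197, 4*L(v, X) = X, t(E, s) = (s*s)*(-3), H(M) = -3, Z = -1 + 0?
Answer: -619299/2 ≈ -3.0965e+5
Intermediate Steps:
Z = -1
t(E, s) = -3*s² (t(E, s) = s²*(-3) = -3*s²)
L(v, X) = X/4
O = -85104 (O = -3*12²*197 = -3*144*197 = -432*197 = -85104)
(O + L(-292, 418)) - 224650 = (-85104 + (¼)*418) - 224650 = (-85104 + 209/2) - 224650 = -169999/2 - 224650 = -619299/2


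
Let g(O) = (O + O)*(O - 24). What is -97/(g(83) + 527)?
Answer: -97/10321 ≈ -0.0093983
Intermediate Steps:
g(O) = 2*O*(-24 + O) (g(O) = (2*O)*(-24 + O) = 2*O*(-24 + O))
-97/(g(83) + 527) = -97/(2*83*(-24 + 83) + 527) = -97/(2*83*59 + 527) = -97/(9794 + 527) = -97/10321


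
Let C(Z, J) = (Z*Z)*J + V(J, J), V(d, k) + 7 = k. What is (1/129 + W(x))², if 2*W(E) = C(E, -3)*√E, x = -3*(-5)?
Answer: 117125598379/66564 - 685*√15/129 ≈ 1.7596e+6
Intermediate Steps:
V(d, k) = -7 + k
C(Z, J) = -7 + J + J*Z² (C(Z, J) = (Z*Z)*J + (-7 + J) = Z²*J + (-7 + J) = J*Z² + (-7 + J) = -7 + J + J*Z²)
x = 15
W(E) = √E*(-10 - 3*E²)/2 (W(E) = ((-7 - 3 - 3*E²)*√E)/2 = ((-10 - 3*E²)*√E)/2 = (√E*(-10 - 3*E²))/2 = √E*(-10 - 3*E²)/2)
(1/129 + W(x))² = (1/129 + √15*(-10 - 3*15²)/2)² = (1/129 + √15*(-10 - 3*225)/2)² = (1/129 + √15*(-10 - 675)/2)² = (1/129 + (½)*√15*(-685))² = (1/129 - 685*√15/2)²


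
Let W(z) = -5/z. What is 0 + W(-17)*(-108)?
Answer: -540/17 ≈ -31.765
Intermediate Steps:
0 + W(-17)*(-108) = 0 - 5/(-17)*(-108) = 0 - 5*(-1/17)*(-108) = 0 + (5/17)*(-108) = 0 - 540/17 = -540/17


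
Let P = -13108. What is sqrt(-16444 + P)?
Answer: 4*I*sqrt(1847) ≈ 171.91*I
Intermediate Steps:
sqrt(-16444 + P) = sqrt(-16444 - 13108) = sqrt(-29552) = 4*I*sqrt(1847)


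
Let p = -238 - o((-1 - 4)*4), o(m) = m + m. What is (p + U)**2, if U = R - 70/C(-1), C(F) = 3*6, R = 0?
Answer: 3301489/81 ≈ 40759.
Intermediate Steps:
C(F) = 18
o(m) = 2*m
U = -35/9 (U = 0 - 70/18 = 0 - 70*1/18 = 0 - 35/9 = -35/9 ≈ -3.8889)
p = -198 (p = -238 - 2*(-1 - 4)*4 = -238 - 2*(-5*4) = -238 - 2*(-20) = -238 - 1*(-40) = -238 + 40 = -198)
(p + U)**2 = (-198 - 35/9)**2 = (-1817/9)**2 = 3301489/81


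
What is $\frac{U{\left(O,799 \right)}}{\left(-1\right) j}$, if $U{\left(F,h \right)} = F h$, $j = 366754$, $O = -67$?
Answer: $\frac{53533}{366754} \approx 0.14596$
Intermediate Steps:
$\frac{U{\left(O,799 \right)}}{\left(-1\right) j} = \frac{\left(-67\right) 799}{\left(-1\right) 366754} = - \frac{53533}{-366754} = \left(-53533\right) \left(- \frac{1}{366754}\right) = \frac{53533}{366754}$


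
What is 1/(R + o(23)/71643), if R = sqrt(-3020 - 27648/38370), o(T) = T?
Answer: 10537610655/99151349021196047 - 10265438898*I*sqrt(30883865915)/99151349021196047 ≈ 1.0628e-7 - 0.018195*I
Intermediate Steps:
R = 2*I*sqrt(30883865915)/6395 (R = sqrt(-3020 - 27648*1/38370) = sqrt(-3020 - 4608/6395) = sqrt(-19317508/6395) = 2*I*sqrt(30883865915)/6395 ≈ 54.961*I)
1/(R + o(23)/71643) = 1/(2*I*sqrt(30883865915)/6395 + 23/71643) = 1/(23/71643 + 2*I*sqrt(30883865915)/6395)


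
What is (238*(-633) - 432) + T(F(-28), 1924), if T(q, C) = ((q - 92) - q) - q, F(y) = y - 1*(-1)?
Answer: -151151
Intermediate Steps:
F(y) = 1 + y (F(y) = y + 1 = 1 + y)
T(q, C) = -92 - q (T(q, C) = ((-92 + q) - q) - q = -92 - q)
(238*(-633) - 432) + T(F(-28), 1924) = (238*(-633) - 432) + (-92 - (1 - 28)) = (-150654 - 432) + (-92 - 1*(-27)) = -151086 + (-92 + 27) = -151086 - 65 = -151151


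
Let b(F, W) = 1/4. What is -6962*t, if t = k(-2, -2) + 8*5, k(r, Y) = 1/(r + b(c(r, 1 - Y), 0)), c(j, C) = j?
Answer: -1921512/7 ≈ -2.7450e+5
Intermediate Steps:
b(F, W) = 1/4
k(r, Y) = 1/(1/4 + r) (k(r, Y) = 1/(r + 1/4) = 1/(1/4 + r))
t = 276/7 (t = 4/(1 + 4*(-2)) + 8*5 = 4/(1 - 8) + 40 = 4/(-7) + 40 = 4*(-1/7) + 40 = -4/7 + 40 = 276/7 ≈ 39.429)
-6962*t = -6962*276/7 = -1921512/7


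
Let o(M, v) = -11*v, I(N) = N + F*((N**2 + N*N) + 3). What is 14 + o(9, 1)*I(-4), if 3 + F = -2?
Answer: 1983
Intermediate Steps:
F = -5 (F = -3 - 2 = -5)
I(N) = -15 + N - 10*N**2 (I(N) = N - 5*((N**2 + N*N) + 3) = N - 5*((N**2 + N**2) + 3) = N - 5*(2*N**2 + 3) = N - 5*(3 + 2*N**2) = N + (-15 - 10*N**2) = -15 + N - 10*N**2)
14 + o(9, 1)*I(-4) = 14 + (-11*1)*(-15 - 4 - 10*(-4)**2) = 14 - 11*(-15 - 4 - 10*16) = 14 - 11*(-15 - 4 - 160) = 14 - 11*(-179) = 14 + 1969 = 1983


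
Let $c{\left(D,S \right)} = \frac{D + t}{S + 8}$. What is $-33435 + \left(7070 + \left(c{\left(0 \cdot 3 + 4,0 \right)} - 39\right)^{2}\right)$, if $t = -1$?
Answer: $- \frac{1591879}{64} \approx -24873.0$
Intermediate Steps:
$c{\left(D,S \right)} = \frac{-1 + D}{8 + S}$ ($c{\left(D,S \right)} = \frac{D - 1}{S + 8} = \frac{-1 + D}{8 + S}$)
$-33435 + \left(7070 + \left(c{\left(0 \cdot 3 + 4,0 \right)} - 39\right)^{2}\right) = -33435 + \left(7070 + \left(\frac{-1 + \left(0 \cdot 3 + 4\right)}{8 + 0} - 39\right)^{2}\right) = -33435 + \left(7070 + \left(\frac{-1 + \left(0 + 4\right)}{8} - 39\right)^{2}\right) = -33435 + \left(7070 + \left(\frac{-1 + 4}{8} - 39\right)^{2}\right) = -33435 + \left(7070 + \left(\frac{1}{8} \cdot 3 - 39\right)^{2}\right) = -33435 + \left(7070 + \left(\frac{3}{8} - 39\right)^{2}\right) = -33435 + \left(7070 + \left(- \frac{309}{8}\right)^{2}\right) = -33435 + \left(7070 + \frac{95481}{64}\right) = -33435 + \frac{547961}{64} = - \frac{1591879}{64}$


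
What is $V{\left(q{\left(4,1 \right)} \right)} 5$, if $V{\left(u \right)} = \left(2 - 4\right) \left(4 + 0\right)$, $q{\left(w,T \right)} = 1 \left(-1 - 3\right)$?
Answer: $-40$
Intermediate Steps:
$q{\left(w,T \right)} = -4$ ($q{\left(w,T \right)} = 1 \left(-1 - 3\right) = 1 \left(-4\right) = -4$)
$V{\left(u \right)} = -8$ ($V{\left(u \right)} = \left(-2\right) 4 = -8$)
$V{\left(q{\left(4,1 \right)} \right)} 5 = \left(-8\right) 5 = -40$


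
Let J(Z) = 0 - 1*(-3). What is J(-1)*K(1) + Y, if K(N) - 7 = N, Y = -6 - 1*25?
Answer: -7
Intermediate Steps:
J(Z) = 3 (J(Z) = 0 + 3 = 3)
Y = -31 (Y = -6 - 25 = -31)
K(N) = 7 + N
J(-1)*K(1) + Y = 3*(7 + 1) - 31 = 3*8 - 31 = 24 - 31 = -7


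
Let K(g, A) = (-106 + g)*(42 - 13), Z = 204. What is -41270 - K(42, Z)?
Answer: -39414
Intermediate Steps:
K(g, A) = -3074 + 29*g (K(g, A) = (-106 + g)*29 = -3074 + 29*g)
-41270 - K(42, Z) = -41270 - (-3074 + 29*42) = -41270 - (-3074 + 1218) = -41270 - 1*(-1856) = -41270 + 1856 = -39414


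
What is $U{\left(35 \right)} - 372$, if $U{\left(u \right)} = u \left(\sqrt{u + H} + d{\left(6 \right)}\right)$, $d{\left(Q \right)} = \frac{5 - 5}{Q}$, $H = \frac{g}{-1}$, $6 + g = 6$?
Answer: $-372 + 35 \sqrt{35} \approx -164.94$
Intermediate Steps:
$g = 0$ ($g = -6 + 6 = 0$)
$H = 0$ ($H = \frac{0}{-1} = 0 \left(-1\right) = 0$)
$d{\left(Q \right)} = 0$ ($d{\left(Q \right)} = \frac{0}{Q} = 0$)
$U{\left(u \right)} = u^{\frac{3}{2}}$ ($U{\left(u \right)} = u \left(\sqrt{u + 0} + 0\right) = u \left(\sqrt{u} + 0\right) = u \sqrt{u} = u^{\frac{3}{2}}$)
$U{\left(35 \right)} - 372 = 35^{\frac{3}{2}} - 372 = 35 \sqrt{35} - 372 = -372 + 35 \sqrt{35}$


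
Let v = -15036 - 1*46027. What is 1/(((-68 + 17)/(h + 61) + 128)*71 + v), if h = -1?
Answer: -20/1040707 ≈ -1.9218e-5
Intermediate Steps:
v = -61063 (v = -15036 - 46027 = -61063)
1/(((-68 + 17)/(h + 61) + 128)*71 + v) = 1/(((-68 + 17)/(-1 + 61) + 128)*71 - 61063) = 1/((-51/60 + 128)*71 - 61063) = 1/((-51*1/60 + 128)*71 - 61063) = 1/((-17/20 + 128)*71 - 61063) = 1/((2543/20)*71 - 61063) = 1/(180553/20 - 61063) = 1/(-1040707/20) = -20/1040707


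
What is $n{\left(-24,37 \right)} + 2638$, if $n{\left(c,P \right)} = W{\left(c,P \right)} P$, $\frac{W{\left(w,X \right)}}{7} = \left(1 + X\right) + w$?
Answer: $6264$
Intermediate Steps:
$W{\left(w,X \right)} = 7 + 7 X + 7 w$ ($W{\left(w,X \right)} = 7 \left(\left(1 + X\right) + w\right) = 7 \left(1 + X + w\right) = 7 + 7 X + 7 w$)
$n{\left(c,P \right)} = P \left(7 + 7 P + 7 c\right)$ ($n{\left(c,P \right)} = \left(7 + 7 P + 7 c\right) P = P \left(7 + 7 P + 7 c\right)$)
$n{\left(-24,37 \right)} + 2638 = 7 \cdot 37 \left(1 + 37 - 24\right) + 2638 = 7 \cdot 37 \cdot 14 + 2638 = 3626 + 2638 = 6264$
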